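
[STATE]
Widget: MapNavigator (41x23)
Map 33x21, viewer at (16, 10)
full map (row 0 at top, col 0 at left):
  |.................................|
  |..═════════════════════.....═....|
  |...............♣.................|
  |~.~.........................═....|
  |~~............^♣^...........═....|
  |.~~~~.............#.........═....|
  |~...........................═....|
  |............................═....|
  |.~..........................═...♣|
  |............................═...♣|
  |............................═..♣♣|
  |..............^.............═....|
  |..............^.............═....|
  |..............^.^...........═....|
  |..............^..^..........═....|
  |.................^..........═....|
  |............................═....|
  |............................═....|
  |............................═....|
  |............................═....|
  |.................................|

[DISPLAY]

                                         
    .................................    
    ..═════════════════════.....═....    
    ...............♣.................    
    ~.~.........................═....    
    ~~............^♣^...........═....    
    .~~~~.............#.........═....    
    ~...........................═....    
    ............................═....    
    .~..........................═...♣    
    ............................═...♣    
    ................@...........═..♣♣    
    ..............^.............═....    
    ..............^.............═....    
    ..............^.^...........═....    
    ..............^..^..........═....    
    .................^..........═....    
    ............................═....    
    ............................═....    
    ............................═....    
    ............................═....    
    .................................    
                                         


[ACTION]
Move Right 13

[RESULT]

                                         
........................                 
══════════════.....═....                 
......♣.................                 
...................═....                 
.....^♣^...........═....                 
.........#.........═....                 
...................═....                 
...................═....                 
...................═...♣                 
...................═...♣                 
...................═@.♣♣                 
.....^.............═....                 
.....^.............═....                 
.....^.^...........═....                 
.....^..^..........═....                 
........^..........═....                 
...................═....                 
...................═....                 
...................═....                 
...................═....                 
........................                 
                                         


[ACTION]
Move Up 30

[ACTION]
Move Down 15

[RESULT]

.....^♣^...........═....                 
.........#.........═....                 
...................═....                 
...................═....                 
...................═...♣                 
...................═...♣                 
...................═..♣♣                 
.....^.............═....                 
.....^.............═....                 
.....^.^...........═....                 
.....^..^..........═....                 
........^..........═@...                 
...................═....                 
...................═....                 
...................═....                 
...................═....                 
........................                 
                                         
                                         
                                         
                                         
                                         
                                         


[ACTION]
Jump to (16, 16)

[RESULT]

    .~~~~.............#.........═....    
    ~...........................═....    
    ............................═....    
    .~..........................═...♣    
    ............................═...♣    
    ............................═..♣♣    
    ..............^.............═....    
    ..............^.............═....    
    ..............^.^...........═....    
    ..............^..^..........═....    
    .................^..........═....    
    ................@...........═....    
    ............................═....    
    ............................═....    
    ............................═....    
    .................................    
                                         
                                         
                                         
                                         
                                         
                                         
                                         


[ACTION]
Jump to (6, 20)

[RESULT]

              ...........................
              ...........................
              ..............^............
              ..............^............
              ..............^.^..........
              ..............^..^.........
              .................^.........
              ...........................
              ...........................
              ...........................
              ...........................
              ......@....................
                                         
                                         
                                         
                                         
                                         
                                         
                                         
                                         
                                         
                                         
                                         


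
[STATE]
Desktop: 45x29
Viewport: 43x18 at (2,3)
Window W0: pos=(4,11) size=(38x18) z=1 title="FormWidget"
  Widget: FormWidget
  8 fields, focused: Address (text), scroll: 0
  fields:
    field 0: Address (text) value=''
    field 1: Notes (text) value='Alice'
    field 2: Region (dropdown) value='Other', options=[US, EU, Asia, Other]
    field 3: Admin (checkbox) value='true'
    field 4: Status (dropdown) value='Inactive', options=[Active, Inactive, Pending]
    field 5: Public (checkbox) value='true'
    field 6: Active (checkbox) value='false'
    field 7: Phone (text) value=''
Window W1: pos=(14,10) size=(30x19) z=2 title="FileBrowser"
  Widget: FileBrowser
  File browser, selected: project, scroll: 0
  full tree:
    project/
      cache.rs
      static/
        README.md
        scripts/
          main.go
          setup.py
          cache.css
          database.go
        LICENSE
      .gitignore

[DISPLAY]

                                           
                                           
                                           
                                           
                                           
                                           
                                           
            ┏━━━━━━━━━━━━━━━━━━━━━━━━━━━━┓ 
  ┏━━━━━━━━━┃ FileBrowser                ┃ 
  ┃ FormWidg┠────────────────────────────┨ 
  ┠─────────┃> [-] project/              ┃ 
  ┃> Address┃    cache.rs                ┃ 
  ┃  Notes: ┃    [+] static/             ┃ 
  ┃  Region:┃    .gitignore              ┃ 
  ┃  Admin: ┃                            ┃ 
  ┃  Status:┃                            ┃ 
  ┃  Public:┃                            ┃ 
  ┃  Active:┃                            ┃ 


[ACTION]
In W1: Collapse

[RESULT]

                                           
                                           
                                           
                                           
                                           
                                           
                                           
            ┏━━━━━━━━━━━━━━━━━━━━━━━━━━━━┓ 
  ┏━━━━━━━━━┃ FileBrowser                ┃ 
  ┃ FormWidg┠────────────────────────────┨ 
  ┠─────────┃> [+] project/              ┃ 
  ┃> Address┃                            ┃ 
  ┃  Notes: ┃                            ┃ 
  ┃  Region:┃                            ┃ 
  ┃  Admin: ┃                            ┃ 
  ┃  Status:┃                            ┃ 
  ┃  Public:┃                            ┃ 
  ┃  Active:┃                            ┃ 


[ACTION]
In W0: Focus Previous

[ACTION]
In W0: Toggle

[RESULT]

                                           
                                           
                                           
                                           
                                           
                                           
                                           
            ┏━━━━━━━━━━━━━━━━━━━━━━━━━━━━┓ 
  ┏━━━━━━━━━┃ FileBrowser                ┃ 
  ┃ FormWidg┠────────────────────────────┨ 
  ┠─────────┃> [+] project/              ┃ 
  ┃  Address┃                            ┃ 
  ┃  Notes: ┃                            ┃ 
  ┃  Region:┃                            ┃ 
  ┃  Admin: ┃                            ┃ 
  ┃  Status:┃                            ┃ 
  ┃  Public:┃                            ┃ 
  ┃  Active:┃                            ┃ 


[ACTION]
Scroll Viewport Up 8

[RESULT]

                                           
                                           
                                           
                                           
                                           
                                           
                                           
                                           
                                           
                                           
            ┏━━━━━━━━━━━━━━━━━━━━━━━━━━━━┓ 
  ┏━━━━━━━━━┃ FileBrowser                ┃ 
  ┃ FormWidg┠────────────────────────────┨ 
  ┠─────────┃> [+] project/              ┃ 
  ┃  Address┃                            ┃ 
  ┃  Notes: ┃                            ┃ 
  ┃  Region:┃                            ┃ 
  ┃  Admin: ┃                            ┃ 


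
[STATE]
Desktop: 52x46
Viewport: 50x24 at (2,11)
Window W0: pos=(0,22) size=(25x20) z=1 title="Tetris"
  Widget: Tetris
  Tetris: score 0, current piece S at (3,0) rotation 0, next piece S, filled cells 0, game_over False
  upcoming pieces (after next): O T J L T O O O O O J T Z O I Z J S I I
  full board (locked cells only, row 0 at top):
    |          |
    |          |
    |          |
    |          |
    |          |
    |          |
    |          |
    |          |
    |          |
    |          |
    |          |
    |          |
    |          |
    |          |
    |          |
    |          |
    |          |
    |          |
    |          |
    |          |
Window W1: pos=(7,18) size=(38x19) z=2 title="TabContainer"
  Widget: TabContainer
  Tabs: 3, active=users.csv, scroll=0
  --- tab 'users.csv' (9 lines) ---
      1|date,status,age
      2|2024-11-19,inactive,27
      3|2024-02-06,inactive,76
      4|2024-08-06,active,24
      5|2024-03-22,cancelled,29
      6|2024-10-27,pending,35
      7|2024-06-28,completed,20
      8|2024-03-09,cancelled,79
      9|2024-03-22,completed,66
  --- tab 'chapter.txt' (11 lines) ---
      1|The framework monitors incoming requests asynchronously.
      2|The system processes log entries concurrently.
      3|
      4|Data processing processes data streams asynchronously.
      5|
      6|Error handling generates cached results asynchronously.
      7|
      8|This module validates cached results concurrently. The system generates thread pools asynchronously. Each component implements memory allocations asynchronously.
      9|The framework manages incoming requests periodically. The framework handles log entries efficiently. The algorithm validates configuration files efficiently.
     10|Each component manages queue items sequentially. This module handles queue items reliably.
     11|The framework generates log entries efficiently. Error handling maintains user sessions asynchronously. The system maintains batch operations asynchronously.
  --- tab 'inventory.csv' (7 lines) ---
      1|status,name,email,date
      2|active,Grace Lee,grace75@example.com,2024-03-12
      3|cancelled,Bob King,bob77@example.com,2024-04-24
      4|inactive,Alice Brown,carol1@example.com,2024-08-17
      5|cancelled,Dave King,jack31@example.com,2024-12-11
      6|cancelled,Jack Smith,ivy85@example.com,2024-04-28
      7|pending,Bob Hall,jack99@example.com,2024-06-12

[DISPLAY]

                                                  
                                                  
                                                  
                                                  
                                                  
                                                  
                                                  
     ┏━━━━━━━━━━━━━━━━━━━━━━━━━━━━━━━━━━━━┓       
     ┃ TabContainer                       ┃       
     ┠────────────────────────────────────┨       
     ┃[users.csv]│ chapter.txt │ inventory┃       
━━━━━┃────────────────────────────────────┃       
Tetri┃date,status,age                     ┃       
─────┃2024-11-19,inactive,27              ┃       
     ┃2024-02-06,inactive,76              ┃       
     ┃2024-08-06,active,24                ┃       
     ┃2024-03-22,cancelled,29             ┃       
     ┃2024-10-27,pending,35               ┃       
     ┃2024-06-28,completed,20             ┃       
     ┃2024-03-09,cancelled,79             ┃       
     ┃2024-03-22,completed,66             ┃       
     ┃                                    ┃       
     ┃                                    ┃       
     ┃                                    ┃       


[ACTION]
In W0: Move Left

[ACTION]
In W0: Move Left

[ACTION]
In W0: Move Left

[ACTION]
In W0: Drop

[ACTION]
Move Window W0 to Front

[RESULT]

                                                  
                                                  
                                                  
                                                  
                                                  
                                                  
                                                  
     ┏━━━━━━━━━━━━━━━━━━━━━━━━━━━━━━━━━━━━┓       
     ┃ TabContainer                       ┃       
     ┠────────────────────────────────────┨       
     ┃[users.csv]│ chapter.txt │ inventory┃       
━━━━━━━━━━━━━━━━━━━━━━┓───────────────────┃       
Tetris                ┃                   ┃       
──────────────────────┨ve,27              ┃       
         │Next:       ┃ve,76              ┃       
         │ ░░         ┃,24                ┃       
         │░░          ┃led,29             ┃       
         │            ┃g,35               ┃       
         │            ┃ted,20             ┃       
         │            ┃led,79             ┃       
         │Score:      ┃ted,66             ┃       
         │0           ┃                   ┃       
         │            ┃                   ┃       
         │            ┃                   ┃       


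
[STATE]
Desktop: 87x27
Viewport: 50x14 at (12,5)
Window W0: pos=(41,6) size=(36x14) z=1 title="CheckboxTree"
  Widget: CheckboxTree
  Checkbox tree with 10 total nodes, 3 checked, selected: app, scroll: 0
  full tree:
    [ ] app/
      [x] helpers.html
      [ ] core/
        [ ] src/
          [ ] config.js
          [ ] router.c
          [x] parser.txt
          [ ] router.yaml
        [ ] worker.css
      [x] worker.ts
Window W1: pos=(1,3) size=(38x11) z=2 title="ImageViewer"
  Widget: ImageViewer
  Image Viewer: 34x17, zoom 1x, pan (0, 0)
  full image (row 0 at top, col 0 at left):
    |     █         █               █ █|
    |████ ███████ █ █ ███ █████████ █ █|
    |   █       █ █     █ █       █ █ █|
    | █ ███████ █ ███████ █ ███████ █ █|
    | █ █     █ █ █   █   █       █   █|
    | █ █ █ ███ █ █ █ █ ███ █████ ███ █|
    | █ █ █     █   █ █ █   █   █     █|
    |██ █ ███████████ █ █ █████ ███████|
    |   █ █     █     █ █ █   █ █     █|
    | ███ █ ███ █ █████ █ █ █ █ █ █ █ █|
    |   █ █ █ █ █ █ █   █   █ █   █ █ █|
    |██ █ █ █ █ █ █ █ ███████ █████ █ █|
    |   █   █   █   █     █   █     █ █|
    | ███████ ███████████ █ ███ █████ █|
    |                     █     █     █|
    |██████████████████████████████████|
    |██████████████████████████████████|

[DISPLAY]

──────────────────────────┨                       
     █               █ █  ┃  ┏━━━━━━━━━━━━━━━━━━━━
██ █ █ ███ █████████ █ █  ┃  ┃ CheckboxTree       
 █ █     █ █       █ █ █  ┃  ┠────────────────────
 █ ███████ █ ███████ █ █  ┃  ┃>[-] app/           
 █ █   █   █       █   █  ┃  ┃   [x] helpers.html 
 █ █ █ █ ███ █████ ███ █  ┃  ┃   [-] core/        
 █   █ █ █   █   █     █  ┃  ┃     [-] src/       
━━━━━━━━━━━━━━━━━━━━━━━━━━┛  ┃       [ ] config.js
                             ┃       [ ] router.c 
                             ┃       [x] parser.tx
                             ┃       [ ] router.ya
                             ┃     [ ] worker.css 
                             ┃   [x] worker.ts    


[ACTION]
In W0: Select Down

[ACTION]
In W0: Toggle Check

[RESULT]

──────────────────────────┨                       
     █               █ █  ┃  ┏━━━━━━━━━━━━━━━━━━━━
██ █ █ ███ █████████ █ █  ┃  ┃ CheckboxTree       
 █ █     █ █       █ █ █  ┃  ┠────────────────────
 █ ███████ █ ███████ █ █  ┃  ┃ [-] app/           
 █ █   █   █       █   █  ┃  ┃>  [ ] helpers.html 
 █ █ █ █ ███ █████ ███ █  ┃  ┃   [-] core/        
 █   █ █ █   █   █     █  ┃  ┃     [-] src/       
━━━━━━━━━━━━━━━━━━━━━━━━━━┛  ┃       [ ] config.js
                             ┃       [ ] router.c 
                             ┃       [x] parser.tx
                             ┃       [ ] router.ya
                             ┃     [ ] worker.css 
                             ┃   [x] worker.ts    


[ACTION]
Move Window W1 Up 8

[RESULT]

 █ █     █ █       █ █ █  ┃                       
 █ ███████ █ ███████ █ █  ┃  ┏━━━━━━━━━━━━━━━━━━━━
 █ █   █   █       █   █  ┃  ┃ CheckboxTree       
 █ █ █ █ ███ █████ ███ █  ┃  ┠────────────────────
 █   █ █ █   █   █     █  ┃  ┃ [-] app/           
━━━━━━━━━━━━━━━━━━━━━━━━━━┛  ┃>  [ ] helpers.html 
                             ┃   [-] core/        
                             ┃     [-] src/       
                             ┃       [ ] config.js
                             ┃       [ ] router.c 
                             ┃       [x] parser.tx
                             ┃       [ ] router.ya
                             ┃     [ ] worker.css 
                             ┃   [x] worker.ts    


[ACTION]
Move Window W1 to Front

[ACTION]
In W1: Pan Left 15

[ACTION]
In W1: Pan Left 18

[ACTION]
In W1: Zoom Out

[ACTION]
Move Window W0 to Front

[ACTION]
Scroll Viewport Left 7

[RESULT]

█       █ █     █ █       █ █ █  ┃                
███████ █ ███████ █ ███████ █ █  ┃  ┏━━━━━━━━━━━━━
█     █ █ █   █   █       █   █  ┃  ┃ CheckboxTree
█ █ ███ █ █ █ █ ███ █████ ███ █  ┃  ┠─────────────
█ █     █   █ █ █   █   █     █  ┃  ┃ [-] app/    
━━━━━━━━━━━━━━━━━━━━━━━━━━━━━━━━━┛  ┃>  [ ] helper
                                    ┃   [-] core/ 
                                    ┃     [-] src/
                                    ┃       [ ] co
                                    ┃       [ ] ro
                                    ┃       [x] pa
                                    ┃       [ ] ro
                                    ┃     [ ] work
                                    ┃   [x] worker


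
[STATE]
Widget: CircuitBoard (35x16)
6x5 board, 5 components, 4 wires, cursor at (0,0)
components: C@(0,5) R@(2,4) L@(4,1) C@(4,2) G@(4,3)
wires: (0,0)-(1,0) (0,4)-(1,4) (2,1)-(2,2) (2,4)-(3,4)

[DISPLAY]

   0 1 2 3 4 5                     
0  [.]              ·   C          
    │               │              
1   ·               ·              
                                   
2       · ─ ·       R              
                    │              
3                   ·              
                                   
4       L   C   G                  
Cursor: (0,0)                      
                                   
                                   
                                   
                                   
                                   


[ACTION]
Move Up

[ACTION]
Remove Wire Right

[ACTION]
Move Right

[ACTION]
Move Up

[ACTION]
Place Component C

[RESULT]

   0 1 2 3 4 5                     
0   ·  [C]          ·   C          
    │               │              
1   ·               ·              
                                   
2       · ─ ·       R              
                    │              
3                   ·              
                                   
4       L   C   G                  
Cursor: (0,1)                      
                                   
                                   
                                   
                                   
                                   


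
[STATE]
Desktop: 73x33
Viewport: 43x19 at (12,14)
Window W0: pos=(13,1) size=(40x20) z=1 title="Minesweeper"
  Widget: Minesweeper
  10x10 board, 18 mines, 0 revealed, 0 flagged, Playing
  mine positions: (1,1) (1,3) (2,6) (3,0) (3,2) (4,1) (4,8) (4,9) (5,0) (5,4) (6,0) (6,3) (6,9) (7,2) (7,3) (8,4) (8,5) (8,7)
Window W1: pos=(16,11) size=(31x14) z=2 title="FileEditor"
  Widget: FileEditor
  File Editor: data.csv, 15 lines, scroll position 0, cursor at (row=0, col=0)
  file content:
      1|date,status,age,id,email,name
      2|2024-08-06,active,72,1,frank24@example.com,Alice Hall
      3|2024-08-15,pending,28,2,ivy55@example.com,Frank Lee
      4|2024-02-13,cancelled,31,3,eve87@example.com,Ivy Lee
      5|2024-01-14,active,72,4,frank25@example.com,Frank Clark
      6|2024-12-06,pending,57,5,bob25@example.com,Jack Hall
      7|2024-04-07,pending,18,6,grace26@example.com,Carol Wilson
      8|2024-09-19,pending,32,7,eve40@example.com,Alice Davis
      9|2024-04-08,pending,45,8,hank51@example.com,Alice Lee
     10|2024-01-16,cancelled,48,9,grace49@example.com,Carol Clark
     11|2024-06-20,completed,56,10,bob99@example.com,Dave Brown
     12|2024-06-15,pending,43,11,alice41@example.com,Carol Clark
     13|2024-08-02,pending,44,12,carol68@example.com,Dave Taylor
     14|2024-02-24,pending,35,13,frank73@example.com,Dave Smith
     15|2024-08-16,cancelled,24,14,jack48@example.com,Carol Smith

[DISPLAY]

 ┃  ┃█ate,status,age,id,email,nam▲┃     ┃  
 ┃  ┃2024-08-06,active,72,1,frank█┃     ┃  
 ┃  ┃2024-08-15,pending,28,2,ivy5░┃     ┃  
 ┃  ┃2024-02-13,cancelled,31,3,ev░┃     ┃  
 ┃  ┃2024-01-14,active,72,4,frank░┃     ┃  
 ┃  ┃2024-12-06,pending,57,5,bob2░┃     ┃  
 ┗━━┃2024-04-07,pending,18,6,grac░┃━━━━━┛  
    ┃2024-09-19,pending,32,7,eve4░┃        
    ┃2024-04-08,pending,45,8,hank░┃        
    ┃2024-01-16,cancelled,48,9,gr▼┃        
    ┗━━━━━━━━━━━━━━━━━━━━━━━━━━━━━┛        
                                           
                                           
                                           
                                           
                                           
                                           
                                           
                                           


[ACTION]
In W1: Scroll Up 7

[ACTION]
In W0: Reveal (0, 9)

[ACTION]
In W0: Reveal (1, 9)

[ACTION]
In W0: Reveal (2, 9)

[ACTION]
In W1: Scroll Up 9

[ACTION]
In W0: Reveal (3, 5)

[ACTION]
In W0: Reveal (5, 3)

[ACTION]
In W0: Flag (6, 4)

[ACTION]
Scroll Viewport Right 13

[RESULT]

tus,age,id,email,nam▲┃     ┃               
06,active,72,1,frank█┃     ┃               
15,pending,28,2,ivy5░┃     ┃               
13,cancelled,31,3,ev░┃     ┃               
14,active,72,4,frank░┃     ┃               
06,pending,57,5,bob2░┃     ┃               
07,pending,18,6,grac░┃━━━━━┛               
19,pending,32,7,eve4░┃                     
08,pending,45,8,hank░┃                     
16,cancelled,48,9,gr▼┃                     
━━━━━━━━━━━━━━━━━━━━━┛                     
                                           
                                           
                                           
                                           
                                           
                                           
                                           
                                           


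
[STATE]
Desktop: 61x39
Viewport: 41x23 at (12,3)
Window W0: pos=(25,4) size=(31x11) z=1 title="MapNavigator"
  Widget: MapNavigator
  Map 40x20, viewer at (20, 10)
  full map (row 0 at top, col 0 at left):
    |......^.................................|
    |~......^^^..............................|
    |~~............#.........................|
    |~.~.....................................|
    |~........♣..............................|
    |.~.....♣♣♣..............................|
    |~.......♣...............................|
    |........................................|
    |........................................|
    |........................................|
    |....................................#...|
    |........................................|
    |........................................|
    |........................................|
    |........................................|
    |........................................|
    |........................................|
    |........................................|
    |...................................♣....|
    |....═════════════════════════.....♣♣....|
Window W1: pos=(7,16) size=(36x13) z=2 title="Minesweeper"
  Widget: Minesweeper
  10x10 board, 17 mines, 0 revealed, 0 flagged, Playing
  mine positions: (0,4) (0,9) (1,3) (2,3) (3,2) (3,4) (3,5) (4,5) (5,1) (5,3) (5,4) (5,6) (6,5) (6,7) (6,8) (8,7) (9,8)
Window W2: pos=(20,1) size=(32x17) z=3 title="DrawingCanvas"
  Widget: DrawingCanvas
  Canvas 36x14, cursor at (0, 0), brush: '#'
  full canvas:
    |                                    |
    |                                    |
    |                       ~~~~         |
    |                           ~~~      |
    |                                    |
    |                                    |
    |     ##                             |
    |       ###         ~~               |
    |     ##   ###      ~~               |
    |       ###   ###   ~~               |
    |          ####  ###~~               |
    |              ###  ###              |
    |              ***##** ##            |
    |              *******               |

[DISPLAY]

        ┠──────────────────────────────┨ 
        ┃+                             ┃━
        ┃                              ┃ 
        ┃                       ~~~~   ┃─
        ┃                           ~~~┃.
        ┃                              ┃.
        ┃                              ┃.
        ┃     ##                       ┃.
        ┃       ###         ~~         ┃.
        ┃     ##   ###      ~~         ┃.
        ┃       ###   ###   ~~         ┃.
        ┃          ####  ###~~         ┃━
        ┃              ###  ###        ┃ 
━━━━━━━━┃              ***##** ##      ┃ 
esweeper┗━━━━━━━━━━━━━━━━━━━━━━━━━━━━━━┛ 
──────────────────────────────┨          
■■■■■■                        ┃          
■■■■■■                        ┃          
■■■■■■                        ┃          
■■■■■■                        ┃          
■■■■■■                        ┃          
■■■■■■                        ┃          
■■■■■■                        ┃          


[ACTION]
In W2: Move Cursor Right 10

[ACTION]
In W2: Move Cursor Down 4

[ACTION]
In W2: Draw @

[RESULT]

        ┠──────────────────────────────┨ 
        ┃                              ┃━
        ┃                              ┃ 
        ┃                       ~~~~   ┃─
        ┃                           ~~~┃.
        ┃          @                   ┃.
        ┃                              ┃.
        ┃     ##                       ┃.
        ┃       ###         ~~         ┃.
        ┃     ##   ###      ~~         ┃.
        ┃       ###   ###   ~~         ┃.
        ┃          ####  ###~~         ┃━
        ┃              ###  ###        ┃ 
━━━━━━━━┃              ***##** ##      ┃ 
esweeper┗━━━━━━━━━━━━━━━━━━━━━━━━━━━━━━┛ 
──────────────────────────────┨          
■■■■■■                        ┃          
■■■■■■                        ┃          
■■■■■■                        ┃          
■■■■■■                        ┃          
■■■■■■                        ┃          
■■■■■■                        ┃          
■■■■■■                        ┃          


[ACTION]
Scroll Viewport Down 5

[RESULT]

        ┃          @                   ┃.
        ┃                              ┃.
        ┃     ##                       ┃.
        ┃       ###         ~~         ┃.
        ┃     ##   ###      ~~         ┃.
        ┃       ###   ###   ~~         ┃.
        ┃          ####  ###~~         ┃━
        ┃              ###  ###        ┃ 
━━━━━━━━┃              ***##** ##      ┃ 
esweeper┗━━━━━━━━━━━━━━━━━━━━━━━━━━━━━━┛ 
──────────────────────────────┨          
■■■■■■                        ┃          
■■■■■■                        ┃          
■■■■■■                        ┃          
■■■■■■                        ┃          
■■■■■■                        ┃          
■■■■■■                        ┃          
■■■■■■                        ┃          
■■■■■■                        ┃          
■■■■■■                        ┃          
━━━━━━━━━━━━━━━━━━━━━━━━━━━━━━┛          
                                         
                                         


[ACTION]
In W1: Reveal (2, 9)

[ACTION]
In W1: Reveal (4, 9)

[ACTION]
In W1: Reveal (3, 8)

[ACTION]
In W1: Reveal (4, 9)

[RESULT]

        ┃          @                   ┃.
        ┃                              ┃.
        ┃     ##                       ┃.
        ┃       ###         ~~         ┃.
        ┃     ##   ###      ~~         ┃.
        ┃       ###   ###   ~~         ┃.
        ┃          ####  ###~~         ┃━
        ┃              ###  ###        ┃ 
━━━━━━━━┃              ***##** ##      ┃ 
esweeper┗━━━━━━━━━━━━━━━━━━━━━━━━━━━━━━┛ 
──────────────────────────────┨          
■1  1■                        ┃          
■1  11                        ┃          
■21                           ┃          
■■2                           ┃          
■■31                          ┃          
■■■321                        ┃          
■■■■■■                        ┃          
■■■■■■                        ┃          
■■■■■■                        ┃          
━━━━━━━━━━━━━━━━━━━━━━━━━━━━━━┛          
                                         
                                         


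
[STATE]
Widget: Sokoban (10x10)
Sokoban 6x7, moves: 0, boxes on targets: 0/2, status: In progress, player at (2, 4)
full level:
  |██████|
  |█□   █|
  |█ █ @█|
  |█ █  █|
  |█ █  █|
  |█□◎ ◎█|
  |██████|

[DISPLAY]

██████    
█□   █    
█ █ @█    
█ █  █    
█ █  █    
█□◎ ◎█    
██████    
Moves: 0  
          
          


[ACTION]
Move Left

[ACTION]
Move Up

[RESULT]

██████    
█□ @ █    
█ █  █    
█ █  █    
█ █  █    
█□◎ ◎█    
██████    
Moves: 2  
          
          


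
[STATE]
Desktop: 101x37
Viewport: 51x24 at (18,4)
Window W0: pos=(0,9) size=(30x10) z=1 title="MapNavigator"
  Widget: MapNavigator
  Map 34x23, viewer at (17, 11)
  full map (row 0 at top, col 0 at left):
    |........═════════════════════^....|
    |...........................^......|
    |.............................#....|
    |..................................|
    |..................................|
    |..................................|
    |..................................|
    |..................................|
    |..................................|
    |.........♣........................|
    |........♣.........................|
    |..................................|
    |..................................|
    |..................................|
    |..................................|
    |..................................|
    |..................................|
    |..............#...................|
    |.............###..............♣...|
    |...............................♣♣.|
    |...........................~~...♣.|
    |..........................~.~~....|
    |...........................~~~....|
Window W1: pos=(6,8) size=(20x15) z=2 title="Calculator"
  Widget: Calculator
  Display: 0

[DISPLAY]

                                                   
                                                   
                                                   
                                                   
━━━━━━━┓                                           
       ┃━━━┓                                       
───────┨   ┃                                       
      0┃───┨                                       
─┬───┐ ┃...┃                                       
 │ ÷ │ ┃...┃                                       
─┼───┤ ┃...┃                                       
 │ × │ ┃...┃                                       
─┼───┤ ┃...┃                                       
 │ - │ ┃...┃                                       
─┼───┤ ┃━━━┛                                       
 │ + │ ┃                                           
─┼───┤ ┃                                           
R│ M+│ ┃                                           
━━━━━━━┛                                           
                                                   
                                                   
                                                   
                                                   
                                                   


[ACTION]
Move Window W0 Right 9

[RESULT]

                                                   
                                                   
                                                   
                                                   
━━━━━━━┓                                           
       ┃━━━━━━━━━━━━┓                              
───────┨            ┃                              
      0┃────────────┨                              
─┬───┐ ┃............┃                              
 │ ÷ │ ┃............┃                              
─┼───┤ ┃............┃                              
 │ × │ ┃............┃                              
─┼───┤ ┃............┃                              
 │ - │ ┃............┃                              
─┼───┤ ┃━━━━━━━━━━━━┛                              
 │ + │ ┃                                           
─┼───┤ ┃                                           
R│ M+│ ┃                                           
━━━━━━━┛                                           
                                                   
                                                   
                                                   
                                                   
                                                   


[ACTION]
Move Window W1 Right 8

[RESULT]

                                                   
                                                   
                                                   
                                                   
━━━━━━━━━━━━━━━┓                                   
lculator       ┃━━━━┓                              
───────────────┨    ┃                              
              0┃────┨                              
─┬───┬───┬───┐ ┃....┃                              
 │ 8 │ 9 │ ÷ │ ┃....┃                              
─┼───┼───┼───┤ ┃....┃                              
 │ 5 │ 6 │ × │ ┃....┃                              
─┼───┼───┼───┤ ┃....┃                              
 │ 2 │ 3 │ - │ ┃....┃                              
─┼───┼───┼───┤ ┃━━━━┛                              
 │ . │ = │ + │ ┃                                   
─┼───┼───┼───┤ ┃                                   
 │ MC│ MR│ M+│ ┃                                   
━━━━━━━━━━━━━━━┛                                   
                                                   
                                                   
                                                   
                                                   
                                                   
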